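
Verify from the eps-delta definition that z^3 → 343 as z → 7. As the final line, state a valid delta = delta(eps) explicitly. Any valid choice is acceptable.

delta = min(1, eps/169)

Suppose eps > 0. We seek delta > 0 with 0 < |z − 7| < delta ⇒ |z^3 − 343| < eps.
Factor: z^3 − 343 = (z − 7)(z^2 + 7z + 49), so |z^3 − 343| = |z − 7|·|z^2 + 7z + 49|.
Restrict delta ≤ 1. Then |z − 7| < 1 gives |z| < 8, so by the triangle inequality |z^2 + 7z + 49| ≤ 8^2 + 7·8 + 49 = 169.
Hence |z^3 − 343| ≤ 169|z − 7|, which is < eps once |z − 7| < eps/169.
Take delta = min(1, eps/169). If 0 < |z − 7| < delta then both bounds hold and |z^3 − 343| ≤ 169|z − 7| < 169·(eps/169) = eps.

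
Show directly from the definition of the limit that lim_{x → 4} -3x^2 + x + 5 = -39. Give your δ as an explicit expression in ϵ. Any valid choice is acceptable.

δ = min(2, ϵ/29)

Suppose ϵ > 0. We want δ > 0 such that 0 < |x − 4| < δ implies |(-3x^2 + x + 5) + 39| < ϵ.
(-3x^2 + x + 5) + 39 = -3x^2 + x + 44 = (x − 4)(-3x - 11).
So |(-3x^2 + x + 5) + 39| = |x − 4|·|-3x - 11|.
Require δ ≤ 2. Then |x − 4| < 2 gives |x| < 6, and by the triangle inequality |-3x - 11| ≤ 3·6 + 11 = 29.
Hence |(-3x^2 + x + 5) + 39| ≤ 29|x − 4| < ϵ provided |x − 4| < ϵ/29.
Choosing δ = min(2, ϵ/29) ensures both conditions, hence |(-3x^2 + x + 5) + 39| < ϵ.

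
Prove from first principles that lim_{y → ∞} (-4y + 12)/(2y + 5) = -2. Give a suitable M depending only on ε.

Suppose ε > 0. We seek M > 0 such that y > M implies |(-4y + 12)/(2y + 5) + 2| < ε.
(-4y + 12)/(2y + 5) + 2 = (2(-4y + 12) − (-4)(2y + 5)) / (2(2y + 5)) = 44/(2(2y + 5)).
For y > 0 we have 2y + 5 > 2y, so |(-4y + 12)/(2y + 5) + 2| = 44/(2(2y + 5)) < 44/(2·2y) = 11/y.
Thus |(-4y + 12)/(2y + 5) + 2| < ε whenever y > 11/ε.
Take M = 11/ε. If y > M then |(-4y + 12)/(2y + 5) + 2| < 11/y < ε.

M = 11/ε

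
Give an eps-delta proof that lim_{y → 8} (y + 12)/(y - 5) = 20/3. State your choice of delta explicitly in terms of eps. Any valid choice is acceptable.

Let eps > 0. We want delta > 0 with 0 < |y − 8| < delta ⇒ |(y + 12)/(y - 5) − (20/3)| < eps.
Combining over a common denominator, (y + 12)/(y - 5) − (20/3) = [(y + 12)·3 − 20·(y - 5)] / [3·(y - 5)] = -17(y − 8) / (3(y - 5)).
So |(y + 12)/(y - 5) − (20/3)| = 17|y − 8| / (3·|y − 5|).
Restrict delta ≤ 3/2. Then |y − 8| < 3/2 gives |y − 5| = |(y − 8) + 3| ≥ 3 − 3/2 = 3/2.
Hence |(y + 12)/(y - 5) − (20/3)| < 17|y − 8|/(3·(3/2)) = (34/9)|y − 8|, which is < eps once |y − 8| < (9/34)eps.
Take delta = min(3/2, (9/34)eps). Then 0 < |y − 8| < delta forces both bounds, so |(y + 12)/(y - 5) − (20/3)| < eps.

delta = min(3/2, (9/34)eps)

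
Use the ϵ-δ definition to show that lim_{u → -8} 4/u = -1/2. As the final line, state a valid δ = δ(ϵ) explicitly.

δ = min(4, 8ϵ)

Let ϵ > 0 be given. We seek δ > 0 such that 0 < |u + 8| < δ implies |4/u + 1/2| < ϵ.
|4/u + 1/2| = 4·|-8 − u|/(8·|u|) = 4|u + 8|/(8|u|).
Require δ ≤ 4 so that |u| > 8 − 4 = 4, hence 8|u| > 32.
Then |4/u + 1/2| < 4|u + 8|/32, which is < ϵ when |u + 8| < 8ϵ.
Take δ = min(4, 8ϵ). Then 0 < |u + 8| < δ gives both |u + 8| < 4 and |u + 8| < 8ϵ, so |4/u + 1/2| < ϵ.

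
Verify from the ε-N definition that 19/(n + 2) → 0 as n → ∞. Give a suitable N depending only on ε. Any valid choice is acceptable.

N = 19/ε

Fix ε > 0. For n ≥ 1, |19/(n + 2) − 0| = 19/(n + 2) ≤ 19/n.
We need 19/n < ε, i.e. n > 19/ε.
Take N = 19/ε. If n > N then |19/(n + 2)| ≤ 19/n < ε.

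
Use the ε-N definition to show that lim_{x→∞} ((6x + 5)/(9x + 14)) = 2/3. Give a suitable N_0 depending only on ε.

N_0 = (13/27)/ε

Fix ε > 0. We seek N_0 > 0 such that x > N_0 implies |(6x + 5)/(9x + 14) − (2/3)| < ε.
(6x + 5)/(9x + 14) − (2/3) = (9(6x + 5) − 6(9x + 14)) / (9(9x + 14)) = -39/(9(9x + 14)).
For x > 0 we have 9x + 14 > 9x, so |(6x + 5)/(9x + 14) − (2/3)| = 39/(9(9x + 14)) < 39/(9·9x) = (13/27)/x.
Thus |(6x + 5)/(9x + 14) − (2/3)| < ε whenever x > (13/27)/ε.
Take N_0 = (13/27)/ε. If x > N_0 then |(6x + 5)/(9x + 14) − (2/3)| < (13/27)/x < ε.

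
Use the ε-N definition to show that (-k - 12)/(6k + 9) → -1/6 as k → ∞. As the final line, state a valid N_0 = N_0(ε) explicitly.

N_0 = (7/4)/ε

Let ε > 0. For k ≥ 1, |(-k - 12)/(6k + 9) + 1/6| = |-63|/(6(6k + 9)) = 63/(6(6k + 9)).
Since 6k + 9 ≥ 6k for k ≥ 1, this is ≤ 63/(6·6k) = (7/4)/k.
So |(-k - 12)/(6k + 9) + 1/6| < ε whenever k > (7/4)/ε.
Take N_0 = (7/4)/ε. If k > N_0 then |(-k - 12)/(6k + 9) + 1/6| ≤ (7/4)/k < ε.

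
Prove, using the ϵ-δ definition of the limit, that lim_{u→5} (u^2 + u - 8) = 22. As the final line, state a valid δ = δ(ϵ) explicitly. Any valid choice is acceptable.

Fix ϵ > 0. We want δ > 0 such that 0 < |u − 5| < δ implies |(u^2 + u - 8) − 22| < ϵ.
(u^2 + u - 8) − 22 = u^2 + u - 30 = (u − 5)(u + 6).
So |(u^2 + u - 8) − 22| = |u − 5|·|u + 6|.
Require δ ≤ 1. Then |u − 5| < 1 gives |u| < 6, and by the triangle inequality |u + 6| ≤ 6 + 6 = 12.
Hence |(u^2 + u - 8) − 22| ≤ 12|u − 5| < ϵ provided |u − 5| < ϵ/12.
Choosing δ = min(1, ϵ/12) ensures both conditions, hence |(u^2 + u - 8) − 22| < ϵ.

δ = min(1, ϵ/12)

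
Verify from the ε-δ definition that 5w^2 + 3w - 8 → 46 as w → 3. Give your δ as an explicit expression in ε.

Let ε > 0. We want δ > 0 such that 0 < |w − 3| < δ implies |(5w^2 + 3w - 8) − 46| < ε.
(5w^2 + 3w - 8) − 46 = 5w^2 + 3w - 54 = (w − 3)(5w + 18).
So |(5w^2 + 3w - 8) − 46| = |w − 3|·|5w + 18|.
Assume first that |w − 3| < 2, so |w| < 5. Then |5w + 18| ≤ 5·5 + 18 = 43.
Hence |(5w^2 + 3w - 8) − 46| ≤ 43|w − 3| < ε provided |w − 3| < ε/43.
Choosing δ = min(2, ε/43) ensures both conditions, hence |(5w^2 + 3w - 8) − 46| < ε.

δ = min(2, ε/43)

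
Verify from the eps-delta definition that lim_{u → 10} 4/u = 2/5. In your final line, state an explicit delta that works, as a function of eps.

delta = min(5, (25/2)eps)

Suppose eps > 0. We seek delta > 0 such that 0 < |u − 10| < delta implies |4/u − (2/5)| < eps.
|4/u − (2/5)| = 4·|10 − u|/(10·|u|) = 4|u − 10|/(10|u|).
Require delta ≤ 5 so that |u| > 10 − 5 = 5, hence 10|u| > 50.
Then |4/u − (2/5)| < 4|u − 10|/50, which is < eps when |u − 10| < (25/2)eps.
Take delta = min(5, (25/2)eps). Then 0 < |u − 10| < delta gives both |u − 10| < 5 and |u − 10| < (25/2)eps, so |4/u − (2/5)| < eps.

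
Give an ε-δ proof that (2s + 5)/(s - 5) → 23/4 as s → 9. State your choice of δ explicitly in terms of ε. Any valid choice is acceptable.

Let ε > 0. We want δ > 0 with 0 < |s − 9| < δ ⇒ |(2s + 5)/(s - 5) − (23/4)| < ε.
Combining over a common denominator, (2s + 5)/(s - 5) − (23/4) = [(2s + 5)·4 − 23·(s - 5)] / [4·(s - 5)] = -15(s − 9) / (4(s - 5)).
So |(2s + 5)/(s - 5) − (23/4)| = 15|s − 9| / (4·|s − 5|).
Require δ ≤ 2, so |s − 5| ≥ |4| − |s − 9| > 4 − 2 = 2.
Hence |(2s + 5)/(s - 5) − (23/4)| < 15|s − 9|/(4·2) = (15/8)|s − 9|, which is < ε once |s − 9| < (8/15)ε.
Take δ = min(2, (8/15)ε). Then 0 < |s − 9| < δ forces both bounds, so |(2s + 5)/(s - 5) − (23/4)| < ε.

δ = min(2, (8/15)ε)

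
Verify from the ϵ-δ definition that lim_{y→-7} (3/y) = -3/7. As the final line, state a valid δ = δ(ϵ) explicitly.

Let ϵ > 0. We seek δ > 0 such that 0 < |y + 7| < δ implies |3/y + 3/7| < ϵ.
|3/y + 3/7| = 3·|-7 − y|/(7·|y|) = 3|y + 7|/(7|y|).
Require δ ≤ 7/2 so that |y| > 7 − 7/2 = 7/2, hence 7|y| > 49/2.
Then |3/y + 3/7| < 3|y + 7|/(49/2), which is < ϵ when |y + 7| < (49/6)ϵ.
Take δ = min(7/2, (49/6)ϵ). Then 0 < |y + 7| < δ gives both |y + 7| < 7/2 and |y + 7| < (49/6)ϵ, so |3/y + 3/7| < ϵ.

δ = min(7/2, (49/6)ϵ)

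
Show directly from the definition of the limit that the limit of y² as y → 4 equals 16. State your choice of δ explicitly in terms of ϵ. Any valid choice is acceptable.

δ = min(1, ϵ/9)

Let ϵ > 0 be given. We seek δ > 0 with 0 < |y − 4| < δ ⇒ |y² − 16| < ϵ.
Factor: y² − 16 = (y − 4)(y + 4), so |y² − 16| = |y − 4|·|y + 4|.
Restrict δ ≤ 1. Then |y − 4| < 1 gives |y| < 5, so by the triangle inequality |y + 4| ≤ 5 + 4 = 9.
Hence |y² − 16| ≤ 9|y − 4|, which is < ϵ once |y − 4| < ϵ/9.
Take δ = min(1, ϵ/9). If 0 < |y − 4| < δ then both bounds hold and |y² − 16| ≤ 9|y − 4| < 9·(ϵ/9) = ϵ.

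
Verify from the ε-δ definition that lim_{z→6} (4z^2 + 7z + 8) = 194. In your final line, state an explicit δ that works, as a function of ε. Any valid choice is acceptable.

Suppose ε > 0. We want δ > 0 such that 0 < |z − 6| < δ implies |(4z^2 + 7z + 8) − 194| < ε.
(4z^2 + 7z + 8) − 194 = 4z^2 + 7z - 186 = (z − 6)(4z + 31).
So |(4z^2 + 7z + 8) − 194| = |z − 6|·|4z + 31|.
Require δ ≤ 1. Then |z − 6| < 1 gives |z| < 7, and by the triangle inequality |4z + 31| ≤ 4·7 + 31 = 59.
Hence |(4z^2 + 7z + 8) − 194| ≤ 59|z − 6| < ε provided |z − 6| < ε/59.
Choosing δ = min(1, ε/59) ensures both conditions, hence |(4z^2 + 7z + 8) − 194| < ε.

δ = min(1, ε/59)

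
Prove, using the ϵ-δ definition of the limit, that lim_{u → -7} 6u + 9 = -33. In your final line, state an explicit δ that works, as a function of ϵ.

δ = ϵ/6

Fix ϵ > 0. We need δ > 0 so that 0 < |u + 7| < δ implies |(6u + 9) + 33| < ϵ.
Since (6u + 9) + 33 = 6(u + 7), we have |(6u + 9) + 33| = 6|u + 7|.
Thus it suffices that |u + 7| < ϵ/6.
Choosing δ = ϵ/6 gives |(6u + 9) + 33| = 6|u + 7| < ϵ whenever |u + 7| < δ.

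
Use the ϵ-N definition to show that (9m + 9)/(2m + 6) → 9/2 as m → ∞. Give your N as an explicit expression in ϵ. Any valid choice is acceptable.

N = 9/ϵ

Let ϵ > 0. For m ≥ 1, |(9m + 9)/(2m + 6) − (9/2)| = |-36|/(2(2m + 6)) = 36/(2(2m + 6)).
Since 2m + 6 ≥ 2m for m ≥ 1, this is ≤ 36/(2·2m) = 9/m.
So |(9m + 9)/(2m + 6) − (9/2)| < ϵ whenever m > 9/ϵ.
Take N = 9/ϵ. If m > N then |(9m + 9)/(2m + 6) − (9/2)| ≤ 9/m < ϵ.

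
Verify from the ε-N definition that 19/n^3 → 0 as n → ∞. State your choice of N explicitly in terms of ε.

N = (19/ε)^{1/3}

Fix ε > 0. For n ≥ 1, |19/n^3 − 0| = 19/n^3.
19/n^3 < ε ⇔ n^3 > 19/ε ⇔ n > (19/ε)^{1/3}.
Take N = (19/ε)^{1/3}. Then n > N implies 19/n^3 < ε.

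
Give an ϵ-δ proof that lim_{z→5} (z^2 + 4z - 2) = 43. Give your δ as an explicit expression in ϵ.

Let ϵ > 0. We want δ > 0 such that 0 < |z − 5| < δ implies |(z^2 + 4z - 2) − 43| < ϵ.
(z^2 + 4z - 2) − 43 = z^2 + 4z - 45 = (z − 5)(z + 9).
So |(z^2 + 4z - 2) − 43| = |z − 5|·|z + 9|.
Assume first that |z − 5| < 1, so |z| < 6. Then |z + 9| ≤ 6 + 9 = 15.
Hence |(z^2 + 4z - 2) − 43| ≤ 15|z − 5| < ϵ provided |z − 5| < ϵ/15.
Choosing δ = min(1, ϵ/15) ensures both conditions, hence |(z^2 + 4z - 2) − 43| < ϵ.

δ = min(1, ϵ/15)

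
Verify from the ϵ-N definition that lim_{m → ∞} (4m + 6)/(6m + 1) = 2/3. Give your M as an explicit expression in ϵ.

Fix ϵ > 0. For m ≥ 1, |(4m + 6)/(6m + 1) − (2/3)| = |32|/(6(6m + 1)) = 32/(6(6m + 1)).
Since 6m + 1 ≥ 6m for m ≥ 1, this is ≤ 32/(6·6m) = (8/9)/m.
So |(4m + 6)/(6m + 1) − (2/3)| < ϵ whenever m > (8/9)/ϵ.
Take M = (8/9)/ϵ. If m > M then |(4m + 6)/(6m + 1) − (2/3)| ≤ (8/9)/m < ϵ.

M = (8/9)/ϵ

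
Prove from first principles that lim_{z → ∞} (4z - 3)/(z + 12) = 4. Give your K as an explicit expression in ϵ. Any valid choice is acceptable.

K = 51/ϵ

Suppose ϵ > 0. We seek K > 0 such that z > K implies |(4z - 3)/(z + 12) − 4| < ϵ.
(4z - 3)/(z + 12) − 4 = ((4z - 3) − 4(z + 12)) / ((z + 12)) = -51/((z + 12)).
For z > 0 we have z + 12 > z, so |(4z - 3)/(z + 12) − 4| = 51/((z + 12)) < 51/(z) = 51/z.
Thus |(4z - 3)/(z + 12) − 4| < ϵ whenever z > 51/ϵ.
Take K = 51/ϵ. If z > K then |(4z - 3)/(z + 12) − 4| < 51/z < ϵ.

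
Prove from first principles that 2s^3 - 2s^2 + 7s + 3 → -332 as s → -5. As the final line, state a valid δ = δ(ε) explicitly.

Fix ε > 0. We want δ > 0 such that 0 < |s + 5| < δ implies |(2s^3 - 2s^2 + 7s + 3) + 332| < ε.
(2s^3 - 2s^2 + 7s + 3) + 332 = 2s^3 - 2s^2 + 7s + 335 = (s + 5)(2s^2 - 12s + 67).
So |(2s^3 - 2s^2 + 7s + 3) + 332| = |s + 5|·|2s^2 - 12s + 67|.
Require δ ≤ 1. Then |s + 5| < 1 gives |s| < 6, and by the triangle inequality |2s^2 - 12s + 67| ≤ 2·6^2 + 12·6 + 67 = 211.
Hence |(2s^3 - 2s^2 + 7s + 3) + 332| ≤ 211|s + 5| < ε provided |s + 5| < ε/211.
Choosing δ = min(1, ε/211) ensures both conditions, hence |(2s^3 - 2s^2 + 7s + 3) + 332| < ε.

δ = min(1, ε/211)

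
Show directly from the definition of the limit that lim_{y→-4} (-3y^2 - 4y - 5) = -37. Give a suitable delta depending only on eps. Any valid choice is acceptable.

Fix eps > 0. We want delta > 0 such that 0 < |y + 4| < delta implies |(-3y^2 - 4y - 5) + 37| < eps.
(-3y^2 - 4y - 5) + 37 = -3y^2 - 4y + 32 = (y + 4)(-3y + 8).
So |(-3y^2 - 4y - 5) + 37| = |y + 4|·|-3y + 8|.
Require delta ≤ 2. Then |y + 4| < 2 gives |y| < 6, and by the triangle inequality |-3y + 8| ≤ 3·6 + 8 = 26.
Hence |(-3y^2 - 4y - 5) + 37| ≤ 26|y + 4| < eps provided |y + 4| < eps/26.
Take delta = min(2, eps/26). Then 0 < |y + 4| < delta gives both |y + 4| < 2 and |y + 4| < eps/26, so |(-3y^2 - 4y - 5) + 37| < eps.

delta = min(2, eps/26)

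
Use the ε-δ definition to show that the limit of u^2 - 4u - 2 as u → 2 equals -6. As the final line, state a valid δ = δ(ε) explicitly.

δ = min(2, ε/6)

Let ε > 0 be given. We want δ > 0 such that 0 < |u − 2| < δ implies |(u^2 - 4u - 2) + 6| < ε.
(u^2 - 4u - 2) + 6 = u^2 - 4u + 4 = (u − 2)(u - 2).
So |(u^2 - 4u - 2) + 6| = |u − 2|·|u - 2|.
Assume first that |u − 2| < 2, so |u| < 4. Then |u - 2| ≤ 4 + 2 = 6.
Hence |(u^2 - 4u - 2) + 6| ≤ 6|u − 2| < ε provided |u − 2| < ε/6.
Take δ = min(2, ε/6). Then 0 < |u − 2| < δ gives both |u − 2| < 2 and |u − 2| < ε/6, so |(u^2 - 4u - 2) + 6| < ε.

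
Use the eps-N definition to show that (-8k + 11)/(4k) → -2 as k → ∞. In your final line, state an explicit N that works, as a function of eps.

N = (11/4)/eps

Let eps > 0. For k ≥ 1, |(-8k + 11)/(4k) + 2| = |44|/(4(4k)) = 44/(4(4k)).
Since 4k ≥ 4k for k ≥ 1, this is ≤ 44/(4·4k) = (11/4)/k.
So |(-8k + 11)/(4k) + 2| < eps whenever k > (11/4)/eps.
Take N = (11/4)/eps. If k > N then |(-8k + 11)/(4k) + 2| ≤ (11/4)/k < eps.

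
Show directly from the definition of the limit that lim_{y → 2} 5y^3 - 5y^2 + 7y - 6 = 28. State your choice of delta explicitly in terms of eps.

delta = min(1, eps/77)

Fix eps > 0. We want delta > 0 such that 0 < |y − 2| < delta implies |(5y^3 - 5y^2 + 7y - 6) − 28| < eps.
(5y^3 - 5y^2 + 7y - 6) − 28 = 5y^3 - 5y^2 + 7y - 34 = (y − 2)(5y^2 + 5y + 17).
So |(5y^3 - 5y^2 + 7y - 6) − 28| = |y − 2|·|5y^2 + 5y + 17|.
Require delta ≤ 1. Then |y − 2| < 1 gives |y| < 3, and by the triangle inequality |5y^2 + 5y + 17| ≤ 5·3^2 + 5·3 + 17 = 77.
Hence |(5y^3 - 5y^2 + 7y - 6) − 28| ≤ 77|y − 2| < eps provided |y − 2| < eps/77.
Take delta = min(1, eps/77). Then 0 < |y − 2| < delta gives both |y − 2| < 1 and |y − 2| < eps/77, so |(5y^3 - 5y^2 + 7y - 6) − 28| < eps.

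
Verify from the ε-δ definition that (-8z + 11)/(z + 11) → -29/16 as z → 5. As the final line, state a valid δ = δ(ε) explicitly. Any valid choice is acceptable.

Let ε > 0. We want δ > 0 with 0 < |z − 5| < δ ⇒ |(-8z + 11)/(z + 11) + 29/16| < ε.
Combining over a common denominator, (-8z + 11)/(z + 11) + 29/16 = [(-8z + 11)·16 − (-29)·(z + 11)] / [16·(z + 11)] = -99(z − 5) / (16(z + 11)).
So |(-8z + 11)/(z + 11) + 29/16| = 99|z − 5| / (16·|z + 11|).
Restrict δ ≤ 8. Then |z − 5| < 8 gives |z + 11| = |(z − 5) + 16| ≥ 16 − 8 = 8.
Hence |(-8z + 11)/(z + 11) + 29/16| < 99|z − 5|/(16·8) = (99/128)|z − 5|, which is < ε once |z − 5| < (128/99)ε.
Take δ = min(8, (128/99)ε). Then 0 < |z − 5| < δ forces both bounds, so |(-8z + 11)/(z + 11) + 29/16| < ε.

δ = min(8, (128/99)ε)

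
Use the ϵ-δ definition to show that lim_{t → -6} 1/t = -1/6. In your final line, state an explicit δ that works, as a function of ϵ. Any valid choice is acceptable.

δ = min(3, 18ϵ)

Suppose ϵ > 0. We seek δ > 0 such that 0 < |t + 6| < δ implies |1/t + 1/6| < ϵ.
|1/t + 1/6| = |-6 − t|/(6·|t|) = |t + 6|/(6|t|).
Require δ ≤ 3 so that |t| > 6 − 3 = 3, hence 6|t| > 18.
Then |1/t + 1/6| < |t + 6|/18, which is < ϵ when |t + 6| < 18ϵ.
Take δ = min(3, 18ϵ). Then 0 < |t + 6| < δ gives both |t + 6| < 3 and |t + 6| < 18ϵ, so |1/t + 1/6| < ϵ.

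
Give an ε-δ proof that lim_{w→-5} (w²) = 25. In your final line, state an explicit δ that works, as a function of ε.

δ = min(1, ε/11)

Fix ε > 0. We seek δ > 0 with 0 < |w + 5| < δ ⇒ |w² − 25| < ε.
Factor: w² − 25 = (w + 5)(w - 5), so |w² − 25| = |w + 5|·|w - 5|.
Impose δ ≤ 1 so that |w| < 6; then |w - 5| ≤ 11.
Hence |w² − 25| ≤ 11|w + 5|, which is < ε once |w + 5| < ε/11.
Take δ = min(1, ε/11). If 0 < |w + 5| < δ then both bounds hold and |w² − 25| ≤ 11|w + 5| < 11·(ε/11) = ε.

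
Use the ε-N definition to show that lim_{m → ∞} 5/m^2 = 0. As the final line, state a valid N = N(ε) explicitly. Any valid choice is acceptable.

N = (5/ε)^{1/2}

Suppose ε > 0. For m ≥ 1, |5/m^2 − 0| = 5/m^2.
5/m^2 < ε ⇔ m^2 > 5/ε ⇔ m > (5/ε)^{1/2}.
Take N = (5/ε)^{1/2}. Then m > N implies 5/m^2 < ε.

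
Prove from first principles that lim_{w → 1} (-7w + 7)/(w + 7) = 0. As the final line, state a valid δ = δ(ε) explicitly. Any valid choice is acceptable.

Suppose ε > 0. We want δ > 0 with 0 < |w − 1| < δ ⇒ |(-7w + 7)/(w + 7) − 0| < ε.
Combining over a common denominator, (-7w + 7)/(w + 7) − 0 = [(-7w + 7)·8 − 0·(w + 7)] / [8·(w + 7)] = -56(w − 1) / (8(w + 7)).
So |(-7w + 7)/(w + 7) − 0| = 56|w − 1| / (8·|w + 7|).
Restrict δ ≤ 4. Then |w − 1| < 4 gives |w + 7| = |(w − 1) + 8| ≥ 8 − 4 = 4.
Hence |(-7w + 7)/(w + 7) − 0| < 56|w − 1|/(8·4) = (7/4)|w − 1|, which is < ε once |w − 1| < (4/7)ε.
Take δ = min(4, (4/7)ε). Then 0 < |w − 1| < δ forces both bounds, so |(-7w + 7)/(w + 7) − 0| < ε.

δ = min(4, (4/7)ε)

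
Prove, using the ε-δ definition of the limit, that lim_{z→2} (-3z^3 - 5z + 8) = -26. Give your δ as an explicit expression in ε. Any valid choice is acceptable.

δ = min(1, ε/62)

Let ε > 0 be given. We want δ > 0 such that 0 < |z − 2| < δ implies |(-3z^3 - 5z + 8) + 26| < ε.
(-3z^3 - 5z + 8) + 26 = -3z^3 - 5z + 34 = (z − 2)(-3z^2 - 6z - 17).
So |(-3z^3 - 5z + 8) + 26| = |z − 2|·|-3z^2 - 6z - 17|.
Assume first that |z − 2| < 1, so |z| < 3. Then |-3z^2 - 6z - 17| ≤ 3·3^2 + 6·3 + 17 = 62.
Hence |(-3z^3 - 5z + 8) + 26| ≤ 62|z − 2| < ε provided |z − 2| < ε/62.
Take δ = min(1, ε/62). Then 0 < |z − 2| < δ gives both |z − 2| < 1 and |z − 2| < ε/62, so |(-3z^3 - 5z + 8) + 26| < ε.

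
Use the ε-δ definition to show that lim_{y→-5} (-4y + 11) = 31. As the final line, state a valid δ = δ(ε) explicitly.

δ = ε/4

Suppose ε > 0. We need δ > 0 so that 0 < |y + 5| < δ implies |(-4y + 11) − 31| < ε.
|(-4y + 11) − 31| = |-4y - 20| = 4|y + 5|.
So 4|y + 5| < ε exactly when |y + 5| < ε/4.
Choosing δ = ε/4 gives |(-4y + 11) − 31| = 4|y + 5| < ε whenever |y + 5| < δ.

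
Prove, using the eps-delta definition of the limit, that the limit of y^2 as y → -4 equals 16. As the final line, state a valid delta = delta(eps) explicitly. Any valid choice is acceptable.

Suppose eps > 0. We seek delta > 0 with 0 < |y + 4| < delta ⇒ |y^2 − 16| < eps.
Factor: y^2 − 16 = (y + 4)(y - 4), so |y^2 − 16| = |y + 4|·|y - 4|.
Impose delta ≤ 1 so that |y| < 5; then |y - 4| ≤ 9.
Hence |y^2 − 16| ≤ 9|y + 4|, which is < eps once |y + 4| < eps/9.
Take delta = min(1, eps/9). If 0 < |y + 4| < delta then both bounds hold and |y^2 − 16| ≤ 9|y + 4| < 9·(eps/9) = eps.

delta = min(1, eps/9)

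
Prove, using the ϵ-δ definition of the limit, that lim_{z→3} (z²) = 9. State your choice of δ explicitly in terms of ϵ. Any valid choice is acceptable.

δ = min(1, ϵ/7)

Let ϵ > 0. We seek δ > 0 with 0 < |z − 3| < δ ⇒ |z² − 9| < ϵ.
Factor: z² − 9 = (z − 3)(z + 3), so |z² − 9| = |z − 3|·|z + 3|.
Restrict δ ≤ 1. Then |z − 3| < 1 gives |z| < 4, so by the triangle inequality |z + 3| ≤ 4 + 3 = 7.
Hence |z² − 9| ≤ 7|z − 3|, which is < ϵ once |z − 3| < ϵ/7.
Take δ = min(1, ϵ/7). If 0 < |z − 3| < δ then both bounds hold and |z² − 9| ≤ 7|z − 3| < 7·(ϵ/7) = ϵ.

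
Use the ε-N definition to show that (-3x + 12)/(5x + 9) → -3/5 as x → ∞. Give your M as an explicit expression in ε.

M = (87/25)/ε

Let ε > 0. We seek M > 0 such that x > M implies |(-3x + 12)/(5x + 9) + 3/5| < ε.
(-3x + 12)/(5x + 9) + 3/5 = (5(-3x + 12) − (-3)(5x + 9)) / (5(5x + 9)) = 87/(5(5x + 9)).
For x > 0 we have 5x + 9 > 5x, so |(-3x + 12)/(5x + 9) + 3/5| = 87/(5(5x + 9)) < 87/(5·5x) = (87/25)/x.
Thus |(-3x + 12)/(5x + 9) + 3/5| < ε whenever x > (87/25)/ε.
Take M = (87/25)/ε. If x > M then |(-3x + 12)/(5x + 9) + 3/5| < (87/25)/x < ε.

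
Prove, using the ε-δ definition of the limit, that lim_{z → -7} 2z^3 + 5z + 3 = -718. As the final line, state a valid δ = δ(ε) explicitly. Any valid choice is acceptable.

δ = min(1, ε/343)

Let ε > 0. We want δ > 0 such that 0 < |z + 7| < δ implies |(2z^3 + 5z + 3) + 718| < ε.
(2z^3 + 5z + 3) + 718 = 2z^3 + 5z + 721 = (z + 7)(2z^2 - 14z + 103).
So |(2z^3 + 5z + 3) + 718| = |z + 7|·|2z^2 - 14z + 103|.
Assume first that |z + 7| < 1, so |z| < 8. Then |2z^2 - 14z + 103| ≤ 2·8^2 + 14·8 + 103 = 343.
Hence |(2z^3 + 5z + 3) + 718| ≤ 343|z + 7| < ε provided |z + 7| < ε/343.
Choosing δ = min(1, ε/343) ensures both conditions, hence |(2z^3 + 5z + 3) + 718| < ε.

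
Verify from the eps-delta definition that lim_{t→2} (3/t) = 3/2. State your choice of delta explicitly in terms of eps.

delta = min(1, (2/3)eps)

Fix eps > 0. We seek delta > 0 such that 0 < |t − 2| < delta implies |3/t − (3/2)| < eps.
|3/t − (3/2)| = 3·|2 − t|/(2·|t|) = 3|t − 2|/(2|t|).
Restrict delta ≤ 1. Then |t − 2| < 1 gives |t| > 1, so 2|t| > 2.
Then |3/t − (3/2)| < 3|t − 2|/2, which is < eps when |t − 2| < (2/3)eps.
Take delta = min(1, (2/3)eps). Then 0 < |t − 2| < delta gives both |t − 2| < 1 and |t − 2| < (2/3)eps, so |3/t − (3/2)| < eps.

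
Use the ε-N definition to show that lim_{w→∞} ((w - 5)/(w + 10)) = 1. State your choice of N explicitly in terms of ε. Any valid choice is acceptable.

N = 15/ε

Fix ε > 0. We seek N > 0 such that w > N implies |(w - 5)/(w + 10) − 1| < ε.
(w - 5)/(w + 10) − 1 = ((w - 5) − (w + 10)) / ((w + 10)) = -15/((w + 10)).
For w > 0 we have w + 10 > w, so |(w - 5)/(w + 10) − 1| = 15/((w + 10)) < 15/(w) = 15/w.
Thus |(w - 5)/(w + 10) − 1| < ε whenever w > 15/ε.
Take N = 15/ε. If w > N then |(w - 5)/(w + 10) − 1| < 15/w < ε.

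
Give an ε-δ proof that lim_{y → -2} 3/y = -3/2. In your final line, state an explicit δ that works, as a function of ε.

δ = min(1, (2/3)ε)

Fix ε > 0. We seek δ > 0 such that 0 < |y + 2| < δ implies |3/y + 3/2| < ε.
|3/y + 3/2| = 3·|-2 − y|/(2·|y|) = 3|y + 2|/(2|y|).
Restrict δ ≤ 1. Then |y + 2| < 1 gives |y| > 1, so 2|y| > 2.
Then |3/y + 3/2| < 3|y + 2|/2, which is < ε when |y + 2| < (2/3)ε.
Take δ = min(1, (2/3)ε). Then 0 < |y + 2| < δ gives both |y + 2| < 1 and |y + 2| < (2/3)ε, so |3/y + 3/2| < ε.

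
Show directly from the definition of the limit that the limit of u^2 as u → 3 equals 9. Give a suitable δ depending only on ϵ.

δ = min(1, ϵ/7)

Let ϵ > 0. We seek δ > 0 with 0 < |u − 3| < δ ⇒ |u^2 − 9| < ϵ.
Factor: u^2 − 9 = (u − 3)(u + 3), so |u^2 − 9| = |u − 3|·|u + 3|.
Impose δ ≤ 1 so that |u| < 4; then |u + 3| ≤ 7.
Hence |u^2 − 9| ≤ 7|u − 3|, which is < ϵ once |u − 3| < ϵ/7.
Take δ = min(1, ϵ/7). If 0 < |u − 3| < δ then both bounds hold and |u^2 − 9| ≤ 7|u − 3| < 7·(ϵ/7) = ϵ.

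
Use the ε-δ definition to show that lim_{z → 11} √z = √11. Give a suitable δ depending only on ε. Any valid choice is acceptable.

Let ε > 0 be given. We want δ > 0 such that 0 < |z − 11| < δ implies |√z − √11| < ε.
Rationalise: √z − √11 = (z − 11)/(√z + √11), so |√z − √11| = |z − 11|/(√z + √11).
Restrict δ ≤ 11 so that |z − 11| < 11 forces z > 0, and then √z + √11 > √11.
Hence |√z − √11| < |z − 11|/√11, which is < ε once |z − 11| < √11·ε.
Take δ = min(11, √11·ε). If 0 < |z − 11| < δ then z > 0 and |√z − √11| < |z − 11|/√11 < ε.

δ = min(11, √11·ε)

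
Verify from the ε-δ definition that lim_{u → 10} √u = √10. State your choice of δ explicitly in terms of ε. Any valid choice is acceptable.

δ = min(10, √10·ε)

Suppose ε > 0. We want δ > 0 such that 0 < |u − 10| < δ implies |√u − √10| < ε.
Multiplying by the conjugate, |√u − √10| = |u − 10|/(√u + √10).
Restrict δ ≤ 10 so that |u − 10| < 10 forces u > 0, and then √u + √10 > √10.
Hence |√u − √10| < |u − 10|/√10, which is < ε once |u − 10| < √10·ε.
Take δ = min(10, √10·ε). If 0 < |u − 10| < δ then u > 0 and |√u − √10| < |u − 10|/√10 < ε.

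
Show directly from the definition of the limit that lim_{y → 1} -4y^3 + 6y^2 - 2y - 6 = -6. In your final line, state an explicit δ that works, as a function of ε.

δ = min(1, ε/20)

Fix ε > 0. We want δ > 0 such that 0 < |y − 1| < δ implies |(-4y^3 + 6y^2 - 2y - 6) + 6| < ε.
(-4y^3 + 6y^2 - 2y - 6) + 6 = -4y^3 + 6y^2 - 2y = (y − 1)(-4y^2 + 2y).
So |(-4y^3 + 6y^2 - 2y - 6) + 6| = |y − 1|·|-4y^2 + 2y|.
Assume first that |y − 1| < 1, so |y| < 2. Then |-4y^2 + 2y| ≤ 4·2^2 + 2·2 = 20.
Hence |(-4y^3 + 6y^2 - 2y - 6) + 6| ≤ 20|y − 1| < ε provided |y − 1| < ε/20.
Choosing δ = min(1, ε/20) ensures both conditions, hence |(-4y^3 + 6y^2 - 2y - 6) + 6| < ε.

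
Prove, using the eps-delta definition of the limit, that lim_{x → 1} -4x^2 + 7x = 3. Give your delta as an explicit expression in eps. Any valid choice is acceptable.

Suppose eps > 0. We want delta > 0 such that 0 < |x − 1| < delta implies |(-4x^2 + 7x) − 3| < eps.
(-4x^2 + 7x) − 3 = -4x^2 + 7x - 3 = (x − 1)(-4x + 3).
So |(-4x^2 + 7x) − 3| = |x − 1|·|-4x + 3|.
Assume first that |x − 1| < 2, so |x| < 3. Then |-4x + 3| ≤ 4·3 + 3 = 15.
Hence |(-4x^2 + 7x) − 3| ≤ 15|x − 1| < eps provided |x − 1| < eps/15.
Take delta = min(2, eps/15). Then 0 < |x − 1| < delta gives both |x − 1| < 2 and |x − 1| < eps/15, so |(-4x^2 + 7x) − 3| < eps.

delta = min(2, eps/15)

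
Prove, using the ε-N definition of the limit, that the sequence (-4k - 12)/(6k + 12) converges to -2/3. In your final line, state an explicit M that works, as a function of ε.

M = (2/3)/ε

Fix ε > 0. For k ≥ 1, |(-4k - 12)/(6k + 12) + 2/3| = |-24|/(6(6k + 12)) = 24/(6(6k + 12)).
Since 6k + 12 ≥ 6k for k ≥ 1, this is ≤ 24/(6·6k) = (2/3)/k.
So |(-4k - 12)/(6k + 12) + 2/3| < ε whenever k > (2/3)/ε.
Take M = (2/3)/ε. If k > M then |(-4k - 12)/(6k + 12) + 2/3| ≤ (2/3)/k < ε.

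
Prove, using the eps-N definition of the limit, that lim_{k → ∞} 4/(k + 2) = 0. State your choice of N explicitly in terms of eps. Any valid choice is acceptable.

Let eps > 0. For k ≥ 1, |4/(k + 2) − 0| = 4/(k + 2) ≤ 4/k.
We need 4/k < eps, i.e. k > 4/eps.
Take N = 4/eps. If k > N then |4/(k + 2)| ≤ 4/k < eps.

N = 4/eps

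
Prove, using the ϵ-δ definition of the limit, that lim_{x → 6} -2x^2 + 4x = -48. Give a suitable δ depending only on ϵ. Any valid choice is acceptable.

Let ϵ > 0 be given. We want δ > 0 such that 0 < |x − 6| < δ implies |(-2x^2 + 4x) + 48| < ϵ.
(-2x^2 + 4x) + 48 = -2x^2 + 4x + 48 = (x − 6)(-2x - 8).
So |(-2x^2 + 4x) + 48| = |x − 6|·|-2x - 8|.
Assume first that |x − 6| < 1, so |x| < 7. Then |-2x - 8| ≤ 2·7 + 8 = 22.
Hence |(-2x^2 + 4x) + 48| ≤ 22|x − 6| < ϵ provided |x − 6| < ϵ/22.
Choosing δ = min(1, ϵ/22) ensures both conditions, hence |(-2x^2 + 4x) + 48| < ϵ.

δ = min(1, ϵ/22)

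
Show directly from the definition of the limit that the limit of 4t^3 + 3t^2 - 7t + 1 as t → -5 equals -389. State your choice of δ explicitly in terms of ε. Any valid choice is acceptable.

δ = min(2, ε/393)

Fix ε > 0. We want δ > 0 such that 0 < |t + 5| < δ implies |(4t^3 + 3t^2 - 7t + 1) + 389| < ε.
(4t^3 + 3t^2 - 7t + 1) + 389 = 4t^3 + 3t^2 - 7t + 390 = (t + 5)(4t^2 - 17t + 78).
So |(4t^3 + 3t^2 - 7t + 1) + 389| = |t + 5|·|4t^2 - 17t + 78|.
Assume first that |t + 5| < 2, so |t| < 7. Then |4t^2 - 17t + 78| ≤ 4·7^2 + 17·7 + 78 = 393.
Hence |(4t^3 + 3t^2 - 7t + 1) + 389| ≤ 393|t + 5| < ε provided |t + 5| < ε/393.
Choosing δ = min(2, ε/393) ensures both conditions, hence |(4t^3 + 3t^2 - 7t + 1) + 389| < ε.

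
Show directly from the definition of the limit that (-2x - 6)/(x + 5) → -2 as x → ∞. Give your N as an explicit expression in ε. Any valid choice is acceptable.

N = 4/ε

Fix ε > 0. We seek N > 0 such that x > N implies |(-2x - 6)/(x + 5) + 2| < ε.
(-2x - 6)/(x + 5) + 2 = ((-2x - 6) − (-2)(x + 5)) / ((x + 5)) = 4/((x + 5)).
For x > 0 we have x + 5 > x, so |(-2x - 6)/(x + 5) + 2| = 4/((x + 5)) < 4/(x) = 4/x.
Thus |(-2x - 6)/(x + 5) + 2| < ε whenever x > 4/ε.
Take N = 4/ε. If x > N then |(-2x - 6)/(x + 5) + 2| < 4/x < ε.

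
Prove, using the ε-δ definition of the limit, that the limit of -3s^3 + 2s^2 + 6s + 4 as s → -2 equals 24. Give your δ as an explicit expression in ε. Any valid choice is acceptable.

Let ε > 0 be given. We want δ > 0 such that 0 < |s + 2| < δ implies |(-3s^3 + 2s^2 + 6s + 4) − 24| < ε.
(-3s^3 + 2s^2 + 6s + 4) − 24 = -3s^3 + 2s^2 + 6s - 20 = (s + 2)(-3s^2 + 8s - 10).
So |(-3s^3 + 2s^2 + 6s + 4) − 24| = |s + 2|·|-3s^2 + 8s - 10|.
Require δ ≤ 2. Then |s + 2| < 2 gives |s| < 4, and by the triangle inequality |-3s^2 + 8s - 10| ≤ 3·4^2 + 8·4 + 10 = 90.
Hence |(-3s^3 + 2s^2 + 6s + 4) − 24| ≤ 90|s + 2| < ε provided |s + 2| < ε/90.
Take δ = min(2, ε/90). Then 0 < |s + 2| < δ gives both |s + 2| < 2 and |s + 2| < ε/90, so |(-3s^3 + 2s^2 + 6s + 4) − 24| < ε.

δ = min(2, ε/90)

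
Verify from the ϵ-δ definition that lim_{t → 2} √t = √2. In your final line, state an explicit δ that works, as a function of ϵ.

Let ϵ > 0 be given. We want δ > 0 such that 0 < |t − 2| < δ implies |√t − √2| < ϵ.
Multiplying by the conjugate, |√t − √2| = |t − 2|/(√t + √2).
Restrict δ ≤ 2 so that |t − 2| < 2 forces t > 0, and then √t + √2 > √2.
Hence |√t − √2| < |t − 2|/√2, which is < ϵ once |t − 2| < √2·ϵ.
Take δ = min(2, √2·ϵ). If 0 < |t − 2| < δ then t > 0 and |√t − √2| < |t − 2|/√2 < ϵ.

δ = min(2, √2·ϵ)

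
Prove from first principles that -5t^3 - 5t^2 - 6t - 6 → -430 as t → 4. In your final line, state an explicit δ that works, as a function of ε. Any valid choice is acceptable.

δ = min(1, ε/356)

Fix ε > 0. We want δ > 0 such that 0 < |t − 4| < δ implies |(-5t^3 - 5t^2 - 6t - 6) + 430| < ε.
(-5t^3 - 5t^2 - 6t - 6) + 430 = -5t^3 - 5t^2 - 6t + 424 = (t − 4)(-5t^2 - 25t - 106).
So |(-5t^3 - 5t^2 - 6t - 6) + 430| = |t − 4|·|-5t^2 - 25t - 106|.
Require δ ≤ 1. Then |t − 4| < 1 gives |t| < 5, and by the triangle inequality |-5t^2 - 25t - 106| ≤ 5·5^2 + 25·5 + 106 = 356.
Hence |(-5t^3 - 5t^2 - 6t - 6) + 430| ≤ 356|t − 4| < ε provided |t − 4| < ε/356.
Take δ = min(1, ε/356). Then 0 < |t − 4| < δ gives both |t − 4| < 1 and |t − 4| < ε/356, so |(-5t^3 - 5t^2 - 6t - 6) + 430| < ε.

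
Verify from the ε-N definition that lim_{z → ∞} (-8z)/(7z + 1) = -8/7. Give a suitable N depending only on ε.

Suppose ε > 0. We seek N > 0 such that z > N implies |(-8z)/(7z + 1) + 8/7| < ε.
(-8z)/(7z + 1) + 8/7 = (7(-8z) − (-8)(7z + 1)) / (7(7z + 1)) = 8/(7(7z + 1)).
For z > 0 we have 7z + 1 > 7z, so |(-8z)/(7z + 1) + 8/7| = 8/(7(7z + 1)) < 8/(7·7z) = (8/49)/z.
Thus |(-8z)/(7z + 1) + 8/7| < ε whenever z > (8/49)/ε.
Take N = (8/49)/ε. If z > N then |(-8z)/(7z + 1) + 8/7| < (8/49)/z < ε.

N = (8/49)/ε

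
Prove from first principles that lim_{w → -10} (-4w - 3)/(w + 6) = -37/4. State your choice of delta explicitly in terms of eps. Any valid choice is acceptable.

delta = min(2, (8/21)eps)

Let eps > 0 be given. We want delta > 0 with 0 < |w + 10| < delta ⇒ |(-4w - 3)/(w + 6) + 37/4| < eps.
Combining over a common denominator, (-4w - 3)/(w + 6) + 37/4 = [(-4w - 3)·(-4) − 37·(w + 6)] / [(-4)·(w + 6)] = -21(w + 10) / ((-4)(w + 6)).
So |(-4w - 3)/(w + 6) + 37/4| = 21|w + 10| / (4·|w + 6|).
Require delta ≤ 2, so |w + 6| ≥ |-4| − |w + 10| > 4 − 2 = 2.
Hence |(-4w - 3)/(w + 6) + 37/4| < 21|w + 10|/(4·2) = (21/8)|w + 10|, which is < eps once |w + 10| < (8/21)eps.
Take delta = min(2, (8/21)eps). Then 0 < |w + 10| < delta forces both bounds, so |(-4w - 3)/(w + 6) + 37/4| < eps.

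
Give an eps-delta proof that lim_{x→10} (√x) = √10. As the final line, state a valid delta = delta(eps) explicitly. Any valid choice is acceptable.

delta = min(10, √10·eps)

Let eps > 0 be given. We want delta > 0 such that 0 < |x − 10| < delta implies |√x − √10| < eps.
Rationalise: √x − √10 = (x − 10)/(√x + √10), so |√x − √10| = |x − 10|/(√x + √10).
Restrict delta ≤ 10 so that |x − 10| < 10 forces x > 0, and then √x + √10 > √10.
Hence |√x − √10| < |x − 10|/√10, which is < eps once |x − 10| < √10·eps.
Take delta = min(10, √10·eps). If 0 < |x − 10| < delta then x > 0 and |√x − √10| < |x − 10|/√10 < eps.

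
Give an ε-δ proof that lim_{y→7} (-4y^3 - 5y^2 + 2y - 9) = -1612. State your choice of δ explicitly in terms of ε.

Fix ε > 0. We want δ > 0 such that 0 < |y − 7| < δ implies |(-4y^3 - 5y^2 + 2y - 9) + 1612| < ε.
(-4y^3 - 5y^2 + 2y - 9) + 1612 = -4y^3 - 5y^2 + 2y + 1603 = (y − 7)(-4y^2 - 33y - 229).
So |(-4y^3 - 5y^2 + 2y - 9) + 1612| = |y − 7|·|-4y^2 - 33y - 229|.
Assume first that |y − 7| < 1, so |y| < 8. Then |-4y^2 - 33y - 229| ≤ 4·8^2 + 33·8 + 229 = 749.
Hence |(-4y^3 - 5y^2 + 2y - 9) + 1612| ≤ 749|y − 7| < ε provided |y − 7| < ε/749.
Choosing δ = min(1, ε/749) ensures both conditions, hence |(-4y^3 - 5y^2 + 2y - 9) + 1612| < ε.

δ = min(1, ε/749)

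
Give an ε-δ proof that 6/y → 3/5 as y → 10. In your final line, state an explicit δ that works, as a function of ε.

δ = min(5, (25/3)ε)

Let ε > 0 be given. We seek δ > 0 such that 0 < |y − 10| < δ implies |6/y − (3/5)| < ε.
|6/y − (3/5)| = 6·|10 − y|/(10·|y|) = 6|y − 10|/(10|y|).
Restrict δ ≤ 5. Then |y − 10| < 5 gives |y| > 5, so 10|y| > 50.
Then |6/y − (3/5)| < 6|y − 10|/50, which is < ε when |y − 10| < (25/3)ε.
Take δ = min(5, (25/3)ε). Then 0 < |y − 10| < δ gives both |y − 10| < 5 and |y − 10| < (25/3)ε, so |6/y − (3/5)| < ε.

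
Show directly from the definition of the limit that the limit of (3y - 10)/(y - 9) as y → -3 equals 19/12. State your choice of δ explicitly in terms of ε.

Fix ε > 0. We want δ > 0 with 0 < |y + 3| < δ ⇒ |(3y - 10)/(y - 9) − (19/12)| < ε.
Combining over a common denominator, (3y - 10)/(y - 9) − (19/12) = [(3y - 10)·(-12) − (-19)·(y - 9)] / [(-12)·(y - 9)] = -17(y + 3) / ((-12)(y - 9)).
So |(3y - 10)/(y - 9) − (19/12)| = 17|y + 3| / (12·|y − 9|).
Restrict δ ≤ 6. Then |y + 3| < 6 gives |y − 9| = |(y + 3) + (-12)| ≥ 12 − 6 = 6.
Hence |(3y - 10)/(y - 9) − (19/12)| < 17|y + 3|/(12·6) = (17/72)|y + 3|, which is < ε once |y + 3| < (72/17)ε.
Take δ = min(6, (72/17)ε). Then 0 < |y + 3| < δ forces both bounds, so |(3y - 10)/(y - 9) − (19/12)| < ε.

δ = min(6, (72/17)ε)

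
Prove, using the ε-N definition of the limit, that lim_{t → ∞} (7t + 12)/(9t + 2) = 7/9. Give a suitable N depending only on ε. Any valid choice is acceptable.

Fix ε > 0. We seek N > 0 such that t > N implies |(7t + 12)/(9t + 2) − (7/9)| < ε.
(7t + 12)/(9t + 2) − (7/9) = (9(7t + 12) − 7(9t + 2)) / (9(9t + 2)) = 94/(9(9t + 2)).
For t > 0 we have 9t + 2 > 9t, so |(7t + 12)/(9t + 2) − (7/9)| = 94/(9(9t + 2)) < 94/(9·9t) = (94/81)/t.
Thus |(7t + 12)/(9t + 2) − (7/9)| < ε whenever t > (94/81)/ε.
Take N = (94/81)/ε. If t > N then |(7t + 12)/(9t + 2) − (7/9)| < (94/81)/t < ε.

N = (94/81)/ε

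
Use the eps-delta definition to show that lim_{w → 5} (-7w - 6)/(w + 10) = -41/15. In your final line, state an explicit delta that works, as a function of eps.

delta = min(15/2, (225/128)eps)

Let eps > 0 be given. We want delta > 0 with 0 < |w − 5| < delta ⇒ |(-7w - 6)/(w + 10) + 41/15| < eps.
Combining over a common denominator, (-7w - 6)/(w + 10) + 41/15 = [(-7w - 6)·15 − (-41)·(w + 10)] / [15·(w + 10)] = -64(w − 5) / (15(w + 10)).
So |(-7w - 6)/(w + 10) + 41/15| = 64|w − 5| / (15·|w + 10|).
Require delta ≤ 15/2, so |w + 10| ≥ |15| − |w − 5| > 15 − 15/2 = 15/2.
Hence |(-7w - 6)/(w + 10) + 41/15| < 64|w − 5|/(15·(15/2)) = (128/225)|w − 5|, which is < eps once |w − 5| < (225/128)eps.
Take delta = min(15/2, (225/128)eps). Then 0 < |w − 5| < delta forces both bounds, so |(-7w - 6)/(w + 10) + 41/15| < eps.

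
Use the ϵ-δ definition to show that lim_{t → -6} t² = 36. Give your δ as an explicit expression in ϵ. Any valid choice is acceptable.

δ = min(2, ϵ/14)

Let ϵ > 0. We seek δ > 0 with 0 < |t + 6| < δ ⇒ |t² − 36| < ϵ.
Factor: t² − 36 = (t + 6)(t - 6), so |t² − 36| = |t + 6|·|t - 6|.
Restrict δ ≤ 2. Then |t + 6| < 2 gives |t| < 8, so by the triangle inequality |t - 6| ≤ 8 + 6 = 14.
Hence |t² − 36| ≤ 14|t + 6|, which is < ϵ once |t + 6| < ϵ/14.
Take δ = min(2, ϵ/14). If 0 < |t + 6| < δ then both bounds hold and |t² − 36| ≤ 14|t + 6| < 14·(ϵ/14) = ϵ.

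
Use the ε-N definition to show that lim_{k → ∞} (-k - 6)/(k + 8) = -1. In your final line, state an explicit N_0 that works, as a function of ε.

N_0 = 2/ε

Let ε > 0. For k ≥ 1, |(-k - 6)/(k + 8) + 1| = |2|/((k + 8)) = 2/((k + 8)).
Since k + 8 ≥ k for k ≥ 1, this is ≤ 2/(k) = 2/k.
So |(-k - 6)/(k + 8) + 1| < ε whenever k > 2/ε.
Take N_0 = 2/ε. If k > N_0 then |(-k - 6)/(k + 8) + 1| ≤ 2/k < ε.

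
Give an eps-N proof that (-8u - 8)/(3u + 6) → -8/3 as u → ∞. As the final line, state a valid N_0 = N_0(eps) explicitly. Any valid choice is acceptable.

Let eps > 0 be given. We seek N_0 > 0 such that u > N_0 implies |(-8u - 8)/(3u + 6) + 8/3| < eps.
(-8u - 8)/(3u + 6) + 8/3 = (3(-8u - 8) − (-8)(3u + 6)) / (3(3u + 6)) = 24/(3(3u + 6)).
For u > 0 we have 3u + 6 > 3u, so |(-8u - 8)/(3u + 6) + 8/3| = 24/(3(3u + 6)) < 24/(3·3u) = (8/3)/u.
Thus |(-8u - 8)/(3u + 6) + 8/3| < eps whenever u > (8/3)/eps.
Take N_0 = (8/3)/eps. If u > N_0 then |(-8u - 8)/(3u + 6) + 8/3| < (8/3)/u < eps.

N_0 = (8/3)/eps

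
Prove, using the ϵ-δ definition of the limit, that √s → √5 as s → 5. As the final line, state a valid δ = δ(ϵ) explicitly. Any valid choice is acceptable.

δ = min(5, √5·ϵ)

Fix ϵ > 0. We want δ > 0 such that 0 < |s − 5| < δ implies |√s − √5| < ϵ.
Rationalise: √s − √5 = (s − 5)/(√s + √5), so |√s − √5| = |s − 5|/(√s + √5).
Restrict δ ≤ 5 so that |s − 5| < 5 forces s > 0, and then √s + √5 > √5.
Hence |√s − √5| < |s − 5|/√5, which is < ϵ once |s − 5| < √5·ϵ.
Take δ = min(5, √5·ϵ). If 0 < |s − 5| < δ then s > 0 and |√s − √5| < |s − 5|/√5 < ϵ.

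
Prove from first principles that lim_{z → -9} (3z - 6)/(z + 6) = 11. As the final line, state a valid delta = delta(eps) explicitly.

Let eps > 0 be given. We want delta > 0 with 0 < |z + 9| < delta ⇒ |(3z - 6)/(z + 6) − 11| < eps.
Combining over a common denominator, (3z - 6)/(z + 6) − 11 = [(3z - 6)·(-3) − (-33)·(z + 6)] / [(-3)·(z + 6)] = 24(z + 9) / ((-3)(z + 6)).
So |(3z - 6)/(z + 6) − 11| = 24|z + 9| / (3·|z + 6|).
Restrict delta ≤ 3/2. Then |z + 9| < 3/2 gives |z + 6| = |(z + 9) + (-3)| ≥ 3 − 3/2 = 3/2.
Hence |(3z - 6)/(z + 6) − 11| < 24|z + 9|/(3·(3/2)) = (16/3)|z + 9|, which is < eps once |z + 9| < (3/16)eps.
Take delta = min(3/2, (3/16)eps). Then 0 < |z + 9| < delta forces both bounds, so |(3z - 6)/(z + 6) − 11| < eps.

delta = min(3/2, (3/16)eps)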